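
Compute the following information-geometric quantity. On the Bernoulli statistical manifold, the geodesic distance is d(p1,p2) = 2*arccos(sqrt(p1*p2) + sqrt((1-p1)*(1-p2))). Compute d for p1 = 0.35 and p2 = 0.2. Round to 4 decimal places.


Geodesic distance on Bernoulli manifold:
d(p1,p2) = 2*arccos(sqrt(p1*p2) + sqrt((1-p1)*(1-p2))).
sqrt(p1*p2) = sqrt(0.35*0.2) = 0.264575.
sqrt((1-p1)*(1-p2)) = sqrt(0.65*0.8) = 0.72111.
arg = 0.264575 + 0.72111 = 0.985685.
d = 2*arccos(0.985685) = 0.3388

0.3388


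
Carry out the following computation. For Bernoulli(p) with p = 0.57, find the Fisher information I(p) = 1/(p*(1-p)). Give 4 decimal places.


For Bernoulli(p), Fisher information is I(p) = 1/(p*(1-p)).
p = 0.57, 1-p = 0.43.
p*(1-p) = 0.2451.
I(p) = 1/0.2451 = 4.0800

4.0800


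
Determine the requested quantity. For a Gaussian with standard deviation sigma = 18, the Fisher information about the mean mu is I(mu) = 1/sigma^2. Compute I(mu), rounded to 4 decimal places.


The Fisher information for the mean of a normal distribution is I(mu) = 1/sigma^2.
sigma = 18, so sigma^2 = 324.
I(mu) = 1/324 = 0.0031

0.0031


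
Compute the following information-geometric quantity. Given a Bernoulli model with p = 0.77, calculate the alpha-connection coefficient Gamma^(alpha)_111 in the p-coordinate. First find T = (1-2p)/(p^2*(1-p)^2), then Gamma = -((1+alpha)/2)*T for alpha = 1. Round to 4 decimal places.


Skewness (Amari-Chentsov) tensor: T = (1-2p)/(p^2*(1-p)^2).
p = 0.77, 1-2p = -0.54, p^2 = 0.5929, (1-p)^2 = 0.0529.
T = -0.54/(0.5929 * 0.0529) = -17.216967.
In the p-coordinate, Gamma^(alpha) = Gamma^(0) - (alpha/2)*T with Gamma^(0) = (1/2)*g'(p) = -T/2,
so Gamma^(alpha) = -((1+alpha)/2)*T.
alpha = 1, -(1+alpha)/2 = -1.0.
Gamma = -1.0 * -17.216967 = 17.2170

17.2170


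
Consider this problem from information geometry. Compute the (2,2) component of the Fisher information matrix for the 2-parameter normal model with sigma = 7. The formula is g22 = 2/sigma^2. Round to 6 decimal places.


For the 2-parameter normal family, the Fisher metric has:
  g11 = 1/sigma^2, g22 = 2/sigma^2.
sigma = 7, sigma^2 = 49.
g22 = 0.040816

0.040816


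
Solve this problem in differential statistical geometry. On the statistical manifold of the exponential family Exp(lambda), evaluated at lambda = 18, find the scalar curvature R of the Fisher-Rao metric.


This family has a single free parameter, so its statistical manifold
is 1-dimensional. The Riemann curvature tensor of any 1-dimensional
Riemannian manifold vanishes identically, so R = 0.

0


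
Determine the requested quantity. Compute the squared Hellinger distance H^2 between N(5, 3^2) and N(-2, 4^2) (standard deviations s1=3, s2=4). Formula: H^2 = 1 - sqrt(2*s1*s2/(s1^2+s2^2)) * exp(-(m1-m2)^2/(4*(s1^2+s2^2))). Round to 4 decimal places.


Squared Hellinger distance for Gaussians:
H^2 = 1 - sqrt(2*s1*s2/(s1^2+s2^2)) * exp(-(m1-m2)^2/(4*(s1^2+s2^2))).
s1^2 = 9, s2^2 = 16, s1^2+s2^2 = 25.
sqrt(2*3*4/(25)) = 0.979796.
(m1-m2)^2 = (7)^2 = 49.
exp(-49/(4*25)) = exp(-0.49) = 0.612626.
H^2 = 1 - 0.979796*0.612626 = 0.3998

0.3998


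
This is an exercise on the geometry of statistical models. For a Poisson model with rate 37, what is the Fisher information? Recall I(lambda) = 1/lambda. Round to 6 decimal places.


Fisher information for Poisson: I(lambda) = 1/lambda.
lambda = 37.
I(lambda) = 1/37 = 0.027027

0.027027


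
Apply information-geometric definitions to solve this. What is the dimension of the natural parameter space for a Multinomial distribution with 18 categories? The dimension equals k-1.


Exponential family dimension calculation:
For Multinomial with k=18 categories, dim = k-1 = 17.

17


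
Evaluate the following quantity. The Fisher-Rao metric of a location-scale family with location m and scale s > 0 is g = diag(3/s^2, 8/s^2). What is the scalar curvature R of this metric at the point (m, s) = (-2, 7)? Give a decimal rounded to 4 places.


The metric has the form g = (A dm^2 + B ds^2)/s^2 with A = 3, B = 8.
Substitute u = sqrt(A/B)*m: g = B*(du^2 + ds^2)/s^2, i.e. B times the
Poincare upper half-plane metric, which has constant Gaussian curvature -1.
Scaling a 2D metric by a constant c divides the Gaussian curvature by c,
so K = -1/B = -1/(8) = -0.1250 everywhere (the point (m, s) = (-2, 7) is irrelevant:
the curvature is constant).
Scalar curvature in dimension 2: R = 2K = -2/(8) = -0.2500.

-0.2500


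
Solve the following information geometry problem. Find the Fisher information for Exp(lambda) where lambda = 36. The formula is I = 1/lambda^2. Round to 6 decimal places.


Fisher information for exponential: I(lambda) = 1/lambda^2.
lambda = 36, lambda^2 = 1296.
I = 1/1296 = 0.000772

0.000772


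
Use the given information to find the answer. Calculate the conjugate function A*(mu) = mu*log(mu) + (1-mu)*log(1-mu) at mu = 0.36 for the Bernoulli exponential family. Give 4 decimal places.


Legendre transform for Bernoulli:
A*(mu) = mu*log(mu) + (1-mu)*log(1-mu).
mu = 0.36, 1-mu = 0.64.
mu*log(mu) = 0.36*log(0.36) = -0.367794.
(1-mu)*log(1-mu) = 0.64*log(0.64) = -0.285624.
A* = -0.367794 + -0.285624 = -0.6534

-0.6534


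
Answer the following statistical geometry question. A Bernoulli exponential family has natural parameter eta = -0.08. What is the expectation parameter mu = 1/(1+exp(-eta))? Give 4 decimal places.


Dual coordinate (expectation parameter) for Bernoulli:
mu = 1/(1+exp(-eta)).
eta = -0.08.
exp(-eta) = exp(0.08) = 1.083287.
mu = 1/(1+1.083287) = 0.4800

0.4800


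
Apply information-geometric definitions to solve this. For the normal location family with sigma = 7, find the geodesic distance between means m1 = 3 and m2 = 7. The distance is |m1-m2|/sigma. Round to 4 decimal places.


On the fixed-variance normal subfamily, geodesic distance = |m1-m2|/sigma.
|3 - 7| = 4.
sigma = 7.
d = 4/7 = 0.5714

0.5714


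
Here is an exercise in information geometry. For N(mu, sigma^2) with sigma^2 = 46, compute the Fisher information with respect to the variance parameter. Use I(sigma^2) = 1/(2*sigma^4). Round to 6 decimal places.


Fisher information for variance: I(sigma^2) = 1/(2*sigma^4).
sigma^2 = 46, so sigma^4 = 2116.
I = 1/(2*2116) = 1/4232 = 0.000236

0.000236


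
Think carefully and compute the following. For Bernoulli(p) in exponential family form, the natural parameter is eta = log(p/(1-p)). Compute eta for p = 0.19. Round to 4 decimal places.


Natural parameter for Bernoulli: eta = log(p/(1-p)).
p = 0.19, 1-p = 0.81.
p/(1-p) = 0.234568.
eta = log(0.234568) = -1.4500

-1.4500


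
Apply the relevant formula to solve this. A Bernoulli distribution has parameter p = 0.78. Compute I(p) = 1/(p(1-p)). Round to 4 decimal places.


For Bernoulli(p), Fisher information is I(p) = 1/(p*(1-p)).
p = 0.78, 1-p = 0.22.
p*(1-p) = 0.1716.
I(p) = 1/0.1716 = 5.8275

5.8275


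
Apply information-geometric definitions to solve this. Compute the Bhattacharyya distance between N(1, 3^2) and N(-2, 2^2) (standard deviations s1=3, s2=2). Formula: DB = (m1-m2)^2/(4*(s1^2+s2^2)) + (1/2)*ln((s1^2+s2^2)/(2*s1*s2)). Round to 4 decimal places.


Bhattacharyya distance between two Gaussians:
DB = (m1-m2)^2/(4*(s1^2+s2^2)) + (1/2)*ln((s1^2+s2^2)/(2*s1*s2)).
(m1-m2)^2 = (3)^2 = 9.
s1^2+s2^2 = 9 + 4 = 13.
term1 = 9/52 = 0.173077.
term2 = 0.5*ln(13/12.0) = 0.040021.
DB = 0.173077 + 0.040021 = 0.2131

0.2131


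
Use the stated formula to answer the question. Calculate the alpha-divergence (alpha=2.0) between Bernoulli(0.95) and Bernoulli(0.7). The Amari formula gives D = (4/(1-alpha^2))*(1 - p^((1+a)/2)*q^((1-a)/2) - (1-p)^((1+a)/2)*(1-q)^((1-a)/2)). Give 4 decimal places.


Amari alpha-divergence:
D = (4/(1-alpha^2))*(1 - p^((1+a)/2)*q^((1-a)/2) - (1-p)^((1+a)/2)*(1-q)^((1-a)/2)).
alpha = 2.0, p = 0.95, q = 0.7.
e1 = (1+alpha)/2 = 1.5, e2 = (1-alpha)/2 = -0.5.
t1 = p^e1 * q^e2 = 0.95^1.5 * 0.7^-0.5 = 1.106717.
t2 = (1-p)^e1 * (1-q)^e2 = 0.05^1.5 * 0.3^-0.5 = 0.020412.
4/(1-alpha^2) = -1.333333.
D = -1.333333*(1 - 1.106717 - 0.020412) = 0.1695

0.1695


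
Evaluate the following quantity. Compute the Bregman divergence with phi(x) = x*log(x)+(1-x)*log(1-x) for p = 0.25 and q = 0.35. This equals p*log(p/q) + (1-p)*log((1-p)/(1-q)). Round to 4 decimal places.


Bregman divergence with negative entropy generator:
D = p*log(p/q) + (1-p)*log((1-p)/(1-q)).
p = 0.25, q = 0.35.
p*log(p/q) = 0.25*log(0.25/0.35) = -0.084118.
(1-p)*log((1-p)/(1-q)) = 0.75*log(0.75/0.65) = 0.107326.
D = -0.084118 + 0.107326 = 0.0232

0.0232


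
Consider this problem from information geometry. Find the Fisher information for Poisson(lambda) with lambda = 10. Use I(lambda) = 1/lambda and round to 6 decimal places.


Fisher information for Poisson: I(lambda) = 1/lambda.
lambda = 10.
I(lambda) = 1/10 = 0.100000

0.100000


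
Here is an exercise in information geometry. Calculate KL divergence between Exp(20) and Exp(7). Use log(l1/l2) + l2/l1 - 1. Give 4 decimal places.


KL divergence for exponential family:
KL = log(l1/l2) + l2/l1 - 1.
log(20/7) = 1.049822.
7/20 = 0.35.
KL = 1.049822 + 0.35 - 1 = 0.3998

0.3998


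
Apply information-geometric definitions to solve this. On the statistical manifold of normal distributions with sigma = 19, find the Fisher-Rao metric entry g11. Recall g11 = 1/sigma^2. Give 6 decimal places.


For the 2-parameter normal family, the Fisher metric has:
  g11 = 1/sigma^2, g22 = 2/sigma^2.
sigma = 19, sigma^2 = 361.
g11 = 0.002770

0.002770


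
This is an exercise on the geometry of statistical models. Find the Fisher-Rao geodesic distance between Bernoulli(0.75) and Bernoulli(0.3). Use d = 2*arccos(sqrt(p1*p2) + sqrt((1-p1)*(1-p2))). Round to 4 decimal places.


Geodesic distance on Bernoulli manifold:
d(p1,p2) = 2*arccos(sqrt(p1*p2) + sqrt((1-p1)*(1-p2))).
sqrt(p1*p2) = sqrt(0.75*0.3) = 0.474342.
sqrt((1-p1)*(1-p2)) = sqrt(0.25*0.7) = 0.41833.
arg = 0.474342 + 0.41833 = 0.892672.
d = 2*arccos(0.892672) = 0.9351

0.9351


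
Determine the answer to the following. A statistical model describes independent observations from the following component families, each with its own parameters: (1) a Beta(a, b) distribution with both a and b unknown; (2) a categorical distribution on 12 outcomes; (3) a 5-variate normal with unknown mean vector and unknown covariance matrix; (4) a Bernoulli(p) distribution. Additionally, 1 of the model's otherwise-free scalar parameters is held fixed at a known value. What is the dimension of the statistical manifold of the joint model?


The dimension of a statistical manifold equals the number of free
(independent) real parameters of the model. For a product of independent
blocks the parameter counts add.
- Beta (a, b): 2.
- categorical on 12 outcomes (probabilities sum to 1): 12-1 = 11.
- 5-variate normal: 5 (mean) + 5*6/2 = 15 (symmetric covariance) = 20.
- Bernoulli (p): 1.
Total = 2 + 11 + 20 + 1 = 34.
1 parameter(s) fixed at known values: 34 - 1 = 33.
Dimension = 33

33


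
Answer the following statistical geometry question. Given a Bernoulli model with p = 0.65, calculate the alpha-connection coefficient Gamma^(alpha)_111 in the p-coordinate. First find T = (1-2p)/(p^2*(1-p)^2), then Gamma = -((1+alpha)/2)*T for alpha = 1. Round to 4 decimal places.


Skewness (Amari-Chentsov) tensor: T = (1-2p)/(p^2*(1-p)^2).
p = 0.65, 1-2p = -0.3, p^2 = 0.4225, (1-p)^2 = 0.1225.
T = -0.3/(0.4225 * 0.1225) = -5.796401.
In the p-coordinate, Gamma^(alpha) = Gamma^(0) - (alpha/2)*T with Gamma^(0) = (1/2)*g'(p) = -T/2,
so Gamma^(alpha) = -((1+alpha)/2)*T.
alpha = 1, -(1+alpha)/2 = -1.0.
Gamma = -1.0 * -5.796401 = 5.7964

5.7964


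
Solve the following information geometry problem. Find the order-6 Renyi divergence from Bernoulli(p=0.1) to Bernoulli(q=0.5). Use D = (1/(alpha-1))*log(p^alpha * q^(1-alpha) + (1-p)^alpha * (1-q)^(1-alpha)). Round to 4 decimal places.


Renyi divergence of order alpha between Bernoulli distributions:
D = (1/(alpha-1))*log(p^alpha * q^(1-alpha) + (1-p)^alpha * (1-q)^(1-alpha)).
alpha = 6, p = 0.1, q = 0.5.
p^alpha * q^(1-alpha) = 0.1^6 * 0.5^-5 = 3.2e-05.
(1-p)^alpha * (1-q)^(1-alpha) = 0.9^6 * 0.5^-5 = 17.006112.
sum = 3.2e-05 + 17.006112 = 17.006144.
D = (1/5)*log(17.006144) = 0.5667

0.5667


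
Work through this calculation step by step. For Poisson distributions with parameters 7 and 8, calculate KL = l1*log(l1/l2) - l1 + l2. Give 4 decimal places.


KL divergence for Poisson:
KL = l1*log(l1/l2) - l1 + l2.
l1 = 7, l2 = 8.
log(7/8) = -0.133531.
l1*log(l1/l2) = 7 * -0.133531 = -0.93472.
KL = -0.93472 - 7 + 8 = 0.0653

0.0653


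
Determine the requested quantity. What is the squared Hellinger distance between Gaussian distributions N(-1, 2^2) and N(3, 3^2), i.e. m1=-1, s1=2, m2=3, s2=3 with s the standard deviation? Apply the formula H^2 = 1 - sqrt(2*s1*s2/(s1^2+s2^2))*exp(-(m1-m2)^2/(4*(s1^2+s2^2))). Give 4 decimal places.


Squared Hellinger distance for Gaussians:
H^2 = 1 - sqrt(2*s1*s2/(s1^2+s2^2)) * exp(-(m1-m2)^2/(4*(s1^2+s2^2))).
s1^2 = 4, s2^2 = 9, s1^2+s2^2 = 13.
sqrt(2*2*3/(13)) = 0.960769.
(m1-m2)^2 = (-4)^2 = 16.
exp(-16/(4*13)) = exp(-0.307692) = 0.735141.
H^2 = 1 - 0.960769*0.735141 = 0.2937

0.2937


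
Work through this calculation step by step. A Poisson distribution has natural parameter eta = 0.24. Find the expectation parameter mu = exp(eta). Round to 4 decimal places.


Expectation parameter for Poisson exponential family:
mu = exp(eta).
eta = 0.24.
mu = exp(0.24) = 1.2712

1.2712


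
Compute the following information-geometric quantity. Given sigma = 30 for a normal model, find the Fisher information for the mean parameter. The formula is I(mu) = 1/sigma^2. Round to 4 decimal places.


The Fisher information for the mean of a normal distribution is I(mu) = 1/sigma^2.
sigma = 30, so sigma^2 = 900.
I(mu) = 1/900 = 0.0011

0.0011


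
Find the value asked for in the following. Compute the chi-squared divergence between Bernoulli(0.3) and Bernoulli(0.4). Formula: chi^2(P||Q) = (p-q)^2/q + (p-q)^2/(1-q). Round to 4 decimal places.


Chi-squared divergence between Bernoulli distributions:
chi^2 = (p-q)^2/q + (p-q)^2/(1-q).
p = 0.3, q = 0.4, p-q = -0.1.
(p-q)^2 = 0.01.
term1 = 0.01/0.4 = 0.025.
term2 = 0.01/0.6 = 0.016667.
chi^2 = 0.025 + 0.016667 = 0.0417

0.0417


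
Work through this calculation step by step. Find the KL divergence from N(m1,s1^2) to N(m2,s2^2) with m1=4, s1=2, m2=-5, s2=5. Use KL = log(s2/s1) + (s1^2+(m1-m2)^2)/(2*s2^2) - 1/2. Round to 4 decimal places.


KL divergence between normal distributions:
KL = log(s2/s1) + (s1^2 + (m1-m2)^2)/(2*s2^2) - 1/2.
log(5/2) = 0.916291.
(2^2 + (4--5)^2)/(2*5^2) = (4 + 81)/50 = 1.7.
KL = 0.916291 + 1.7 - 0.5 = 2.1163

2.1163


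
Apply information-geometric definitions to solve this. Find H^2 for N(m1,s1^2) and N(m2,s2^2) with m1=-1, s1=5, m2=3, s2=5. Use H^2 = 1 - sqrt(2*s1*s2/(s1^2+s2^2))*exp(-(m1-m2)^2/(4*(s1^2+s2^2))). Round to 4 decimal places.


Squared Hellinger distance for Gaussians:
H^2 = 1 - sqrt(2*s1*s2/(s1^2+s2^2)) * exp(-(m1-m2)^2/(4*(s1^2+s2^2))).
s1^2 = 25, s2^2 = 25, s1^2+s2^2 = 50.
sqrt(2*5*5/(50)) = 1.0.
(m1-m2)^2 = (-4)^2 = 16.
exp(-16/(4*50)) = exp(-0.08) = 0.923116.
H^2 = 1 - 1.0*0.923116 = 0.0769

0.0769


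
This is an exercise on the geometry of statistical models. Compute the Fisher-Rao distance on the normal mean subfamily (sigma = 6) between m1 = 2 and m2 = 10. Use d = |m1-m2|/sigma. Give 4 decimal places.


On the fixed-variance normal subfamily, geodesic distance = |m1-m2|/sigma.
|2 - 10| = 8.
sigma = 6.
d = 8/6 = 1.3333

1.3333


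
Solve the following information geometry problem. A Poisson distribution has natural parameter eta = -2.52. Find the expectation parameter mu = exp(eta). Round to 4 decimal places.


Expectation parameter for Poisson exponential family:
mu = exp(eta).
eta = -2.52.
mu = exp(-2.52) = 0.0805

0.0805


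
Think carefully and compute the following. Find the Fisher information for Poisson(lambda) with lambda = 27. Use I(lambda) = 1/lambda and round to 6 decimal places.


Fisher information for Poisson: I(lambda) = 1/lambda.
lambda = 27.
I(lambda) = 1/27 = 0.037037

0.037037


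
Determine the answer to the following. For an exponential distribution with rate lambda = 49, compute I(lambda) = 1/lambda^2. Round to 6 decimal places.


Fisher information for exponential: I(lambda) = 1/lambda^2.
lambda = 49, lambda^2 = 2401.
I = 1/2401 = 0.000416

0.000416


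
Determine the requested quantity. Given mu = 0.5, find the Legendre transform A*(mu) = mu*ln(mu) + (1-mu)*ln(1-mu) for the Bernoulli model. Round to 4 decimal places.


Legendre transform for Bernoulli:
A*(mu) = mu*log(mu) + (1-mu)*log(1-mu).
mu = 0.5, 1-mu = 0.5.
mu*log(mu) = 0.5*log(0.5) = -0.346574.
(1-mu)*log(1-mu) = 0.5*log(0.5) = -0.346574.
A* = -0.346574 + -0.346574 = -0.6931

-0.6931


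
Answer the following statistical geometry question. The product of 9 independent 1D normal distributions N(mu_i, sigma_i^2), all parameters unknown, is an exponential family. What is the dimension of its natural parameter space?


Exponential family dimension calculation:
Each univariate normal has two natural parameters (mu/sigma^2 and -1/(2 sigma^2)).
With 9 independent components, dim = 2 * 9 = 18.

18


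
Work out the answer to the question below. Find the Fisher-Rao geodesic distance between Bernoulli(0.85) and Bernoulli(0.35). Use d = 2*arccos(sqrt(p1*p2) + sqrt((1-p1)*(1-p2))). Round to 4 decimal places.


Geodesic distance on Bernoulli manifold:
d(p1,p2) = 2*arccos(sqrt(p1*p2) + sqrt((1-p1)*(1-p2))).
sqrt(p1*p2) = sqrt(0.85*0.35) = 0.545436.
sqrt((1-p1)*(1-p2)) = sqrt(0.15*0.65) = 0.31225.
arg = 0.545436 + 0.31225 = 0.857686.
d = 2*arccos(0.857686) = 1.0801

1.0801


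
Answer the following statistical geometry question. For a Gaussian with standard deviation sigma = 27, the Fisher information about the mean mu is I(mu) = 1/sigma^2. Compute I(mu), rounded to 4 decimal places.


The Fisher information for the mean of a normal distribution is I(mu) = 1/sigma^2.
sigma = 27, so sigma^2 = 729.
I(mu) = 1/729 = 0.0014

0.0014


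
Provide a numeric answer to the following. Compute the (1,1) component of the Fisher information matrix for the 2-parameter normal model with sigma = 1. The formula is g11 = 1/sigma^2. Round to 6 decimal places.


For the 2-parameter normal family, the Fisher metric has:
  g11 = 1/sigma^2, g22 = 2/sigma^2.
sigma = 1, sigma^2 = 1.
g11 = 1.000000

1.000000


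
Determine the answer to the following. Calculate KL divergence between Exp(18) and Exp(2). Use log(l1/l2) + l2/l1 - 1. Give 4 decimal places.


KL divergence for exponential family:
KL = log(l1/l2) + l2/l1 - 1.
log(18/2) = 2.197225.
2/18 = 0.111111.
KL = 2.197225 + 0.111111 - 1 = 1.3083

1.3083


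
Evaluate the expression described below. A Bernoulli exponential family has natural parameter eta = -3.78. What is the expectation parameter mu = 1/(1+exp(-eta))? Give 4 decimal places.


Dual coordinate (expectation parameter) for Bernoulli:
mu = 1/(1+exp(-eta)).
eta = -3.78.
exp(-eta) = exp(3.78) = 43.816042.
mu = 1/(1+43.816042) = 0.0223

0.0223


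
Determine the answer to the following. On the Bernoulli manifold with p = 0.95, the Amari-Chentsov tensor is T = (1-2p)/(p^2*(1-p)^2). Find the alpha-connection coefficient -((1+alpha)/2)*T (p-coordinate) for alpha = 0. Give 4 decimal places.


Skewness (Amari-Chentsov) tensor: T = (1-2p)/(p^2*(1-p)^2).
p = 0.95, 1-2p = -0.9, p^2 = 0.9025, (1-p)^2 = 0.0025.
T = -0.9/(0.9025 * 0.0025) = -398.891967.
In the p-coordinate, Gamma^(alpha) = Gamma^(0) - (alpha/2)*T with Gamma^(0) = (1/2)*g'(p) = -T/2,
so Gamma^(alpha) = -((1+alpha)/2)*T.
alpha = 0, -(1+alpha)/2 = -0.5.
Gamma = -0.5 * -398.891967 = 199.4460

199.4460


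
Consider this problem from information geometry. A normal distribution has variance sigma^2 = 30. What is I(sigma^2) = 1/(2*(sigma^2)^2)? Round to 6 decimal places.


Fisher information for variance: I(sigma^2) = 1/(2*sigma^4).
sigma^2 = 30, so sigma^4 = 900.
I = 1/(2*900) = 1/1800 = 0.000556

0.000556


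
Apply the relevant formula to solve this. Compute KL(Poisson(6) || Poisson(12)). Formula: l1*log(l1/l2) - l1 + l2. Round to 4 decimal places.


KL divergence for Poisson:
KL = l1*log(l1/l2) - l1 + l2.
l1 = 6, l2 = 12.
log(6/12) = -0.693147.
l1*log(l1/l2) = 6 * -0.693147 = -4.158883.
KL = -4.158883 - 6 + 12 = 1.8411

1.8411


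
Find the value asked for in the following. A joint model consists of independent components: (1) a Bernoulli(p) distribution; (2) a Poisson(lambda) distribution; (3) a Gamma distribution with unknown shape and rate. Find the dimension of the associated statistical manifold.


The dimension of a statistical manifold equals the number of free
(independent) real parameters of the model. For a product of independent
blocks the parameter counts add.
- Bernoulli (p): 1.
- Poisson (lambda): 1.
- Gamma (shape, rate): 2.
Total = 1 + 1 + 2 = 4.
Dimension = 4

4


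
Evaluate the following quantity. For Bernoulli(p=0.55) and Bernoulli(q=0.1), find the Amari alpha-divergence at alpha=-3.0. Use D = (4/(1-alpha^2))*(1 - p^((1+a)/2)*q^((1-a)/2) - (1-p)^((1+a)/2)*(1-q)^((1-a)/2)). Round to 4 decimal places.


Amari alpha-divergence:
D = (4/(1-alpha^2))*(1 - p^((1+a)/2)*q^((1-a)/2) - (1-p)^((1+a)/2)*(1-q)^((1-a)/2)).
alpha = -3.0, p = 0.55, q = 0.1.
e1 = (1+alpha)/2 = -1.0, e2 = (1-alpha)/2 = 2.0.
t1 = p^e1 * q^e2 = 0.55^-1.0 * 0.1^2.0 = 0.018182.
t2 = (1-p)^e1 * (1-q)^e2 = 0.45^-1.0 * 0.9^2.0 = 1.8.
4/(1-alpha^2) = -0.5.
D = -0.5*(1 - 0.018182 - 1.8) = 0.4091

0.4091


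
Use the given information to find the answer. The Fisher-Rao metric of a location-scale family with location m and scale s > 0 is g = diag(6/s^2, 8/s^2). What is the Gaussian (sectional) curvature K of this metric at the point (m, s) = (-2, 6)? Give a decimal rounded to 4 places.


The metric has the form g = (A dm^2 + B ds^2)/s^2 with A = 6, B = 8.
Substitute u = sqrt(A/B)*m: g = B*(du^2 + ds^2)/s^2, i.e. B times the
Poincare upper half-plane metric, which has constant Gaussian curvature -1.
Scaling a 2D metric by a constant c divides the Gaussian curvature by c,
so K = -1/B = -1/(8) = -0.1250 everywhere (the point (m, s) = (-2, 6) is irrelevant:
the curvature is constant).
The requested Gaussian curvature is K = -0.1250.

-0.1250


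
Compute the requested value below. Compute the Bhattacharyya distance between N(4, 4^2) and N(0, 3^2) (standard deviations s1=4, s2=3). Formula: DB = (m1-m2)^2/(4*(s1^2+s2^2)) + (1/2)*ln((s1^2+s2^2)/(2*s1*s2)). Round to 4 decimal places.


Bhattacharyya distance between two Gaussians:
DB = (m1-m2)^2/(4*(s1^2+s2^2)) + (1/2)*ln((s1^2+s2^2)/(2*s1*s2)).
(m1-m2)^2 = (4)^2 = 16.
s1^2+s2^2 = 16 + 9 = 25.
term1 = 16/100 = 0.16.
term2 = 0.5*ln(25/24.0) = 0.020411.
DB = 0.16 + 0.020411 = 0.1804

0.1804


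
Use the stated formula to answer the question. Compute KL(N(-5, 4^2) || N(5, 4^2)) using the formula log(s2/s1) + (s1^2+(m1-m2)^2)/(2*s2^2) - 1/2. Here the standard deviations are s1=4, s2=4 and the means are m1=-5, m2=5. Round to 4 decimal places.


KL divergence between normal distributions:
KL = log(s2/s1) + (s1^2 + (m1-m2)^2)/(2*s2^2) - 1/2.
log(4/4) = 0.0.
(4^2 + (-5-5)^2)/(2*4^2) = (16 + 100)/32 = 3.625.
KL = 0.0 + 3.625 - 0.5 = 3.1250

3.1250


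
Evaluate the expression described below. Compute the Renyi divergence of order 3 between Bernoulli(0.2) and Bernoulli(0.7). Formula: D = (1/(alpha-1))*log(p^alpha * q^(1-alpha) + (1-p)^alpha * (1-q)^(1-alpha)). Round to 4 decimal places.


Renyi divergence of order alpha between Bernoulli distributions:
D = (1/(alpha-1))*log(p^alpha * q^(1-alpha) + (1-p)^alpha * (1-q)^(1-alpha)).
alpha = 3, p = 0.2, q = 0.7.
p^alpha * q^(1-alpha) = 0.2^3 * 0.7^-2 = 0.016327.
(1-p)^alpha * (1-q)^(1-alpha) = 0.8^3 * 0.3^-2 = 5.688889.
sum = 0.016327 + 5.688889 = 5.705215.
D = (1/2)*log(5.705215) = 0.8707

0.8707


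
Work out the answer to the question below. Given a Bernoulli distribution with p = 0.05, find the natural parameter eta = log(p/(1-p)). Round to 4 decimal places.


Natural parameter for Bernoulli: eta = log(p/(1-p)).
p = 0.05, 1-p = 0.95.
p/(1-p) = 0.052632.
eta = log(0.052632) = -2.9444

-2.9444


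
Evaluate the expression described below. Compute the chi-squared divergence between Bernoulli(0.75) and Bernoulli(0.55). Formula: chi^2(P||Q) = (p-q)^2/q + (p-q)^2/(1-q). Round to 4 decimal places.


Chi-squared divergence between Bernoulli distributions:
chi^2 = (p-q)^2/q + (p-q)^2/(1-q).
p = 0.75, q = 0.55, p-q = 0.2.
(p-q)^2 = 0.04.
term1 = 0.04/0.55 = 0.072727.
term2 = 0.04/0.45 = 0.088889.
chi^2 = 0.072727 + 0.088889 = 0.1616

0.1616


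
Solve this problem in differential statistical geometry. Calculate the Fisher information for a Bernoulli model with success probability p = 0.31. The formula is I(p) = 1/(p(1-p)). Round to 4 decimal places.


For Bernoulli(p), Fisher information is I(p) = 1/(p*(1-p)).
p = 0.31, 1-p = 0.69.
p*(1-p) = 0.2139.
I(p) = 1/0.2139 = 4.6751

4.6751


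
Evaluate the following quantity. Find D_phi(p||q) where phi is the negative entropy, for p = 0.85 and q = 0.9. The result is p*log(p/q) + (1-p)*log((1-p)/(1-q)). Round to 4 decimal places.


Bregman divergence with negative entropy generator:
D = p*log(p/q) + (1-p)*log((1-p)/(1-q)).
p = 0.85, q = 0.9.
p*log(p/q) = 0.85*log(0.85/0.9) = -0.048585.
(1-p)*log((1-p)/(1-q)) = 0.15*log(0.15/0.1) = 0.06082.
D = -0.048585 + 0.06082 = 0.0122

0.0122


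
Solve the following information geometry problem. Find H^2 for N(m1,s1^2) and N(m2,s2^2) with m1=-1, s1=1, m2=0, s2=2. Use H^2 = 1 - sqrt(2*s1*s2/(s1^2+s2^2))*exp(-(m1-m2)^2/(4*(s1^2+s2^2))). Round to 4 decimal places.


Squared Hellinger distance for Gaussians:
H^2 = 1 - sqrt(2*s1*s2/(s1^2+s2^2)) * exp(-(m1-m2)^2/(4*(s1^2+s2^2))).
s1^2 = 1, s2^2 = 4, s1^2+s2^2 = 5.
sqrt(2*1*2/(5)) = 0.894427.
(m1-m2)^2 = (-1)^2 = 1.
exp(-1/(4*5)) = exp(-0.05) = 0.951229.
H^2 = 1 - 0.894427*0.951229 = 0.1492

0.1492


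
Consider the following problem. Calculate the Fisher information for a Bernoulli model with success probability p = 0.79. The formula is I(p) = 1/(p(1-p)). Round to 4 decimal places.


For Bernoulli(p), Fisher information is I(p) = 1/(p*(1-p)).
p = 0.79, 1-p = 0.21.
p*(1-p) = 0.1659.
I(p) = 1/0.1659 = 6.0277

6.0277


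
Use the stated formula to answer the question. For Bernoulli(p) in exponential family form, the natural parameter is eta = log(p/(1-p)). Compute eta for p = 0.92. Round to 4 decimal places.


Natural parameter for Bernoulli: eta = log(p/(1-p)).
p = 0.92, 1-p = 0.08.
p/(1-p) = 11.5.
eta = log(11.5) = 2.4423

2.4423


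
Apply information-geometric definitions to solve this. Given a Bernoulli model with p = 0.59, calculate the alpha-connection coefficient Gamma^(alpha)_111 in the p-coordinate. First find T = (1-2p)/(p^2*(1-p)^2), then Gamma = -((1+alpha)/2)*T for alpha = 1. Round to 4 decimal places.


Skewness (Amari-Chentsov) tensor: T = (1-2p)/(p^2*(1-p)^2).
p = 0.59, 1-2p = -0.18, p^2 = 0.3481, (1-p)^2 = 0.1681.
T = -0.18/(0.3481 * 0.1681) = -3.076102.
In the p-coordinate, Gamma^(alpha) = Gamma^(0) - (alpha/2)*T with Gamma^(0) = (1/2)*g'(p) = -T/2,
so Gamma^(alpha) = -((1+alpha)/2)*T.
alpha = 1, -(1+alpha)/2 = -1.0.
Gamma = -1.0 * -3.076102 = 3.0761

3.0761


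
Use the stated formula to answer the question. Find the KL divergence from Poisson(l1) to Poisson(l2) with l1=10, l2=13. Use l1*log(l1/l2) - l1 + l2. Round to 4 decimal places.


KL divergence for Poisson:
KL = l1*log(l1/l2) - l1 + l2.
l1 = 10, l2 = 13.
log(10/13) = -0.262364.
l1*log(l1/l2) = 10 * -0.262364 = -2.623643.
KL = -2.623643 - 10 + 13 = 0.3764

0.3764


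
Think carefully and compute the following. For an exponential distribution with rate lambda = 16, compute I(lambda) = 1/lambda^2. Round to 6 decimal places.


Fisher information for exponential: I(lambda) = 1/lambda^2.
lambda = 16, lambda^2 = 256.
I = 1/256 = 0.003906

0.003906


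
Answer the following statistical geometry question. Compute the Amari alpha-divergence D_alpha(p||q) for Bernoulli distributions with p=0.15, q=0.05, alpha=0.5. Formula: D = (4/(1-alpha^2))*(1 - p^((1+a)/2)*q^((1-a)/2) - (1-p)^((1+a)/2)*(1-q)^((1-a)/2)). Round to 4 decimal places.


Amari alpha-divergence:
D = (4/(1-alpha^2))*(1 - p^((1+a)/2)*q^((1-a)/2) - (1-p)^((1+a)/2)*(1-q)^((1-a)/2)).
alpha = 0.5, p = 0.15, q = 0.05.
e1 = (1+alpha)/2 = 0.75, e2 = (1-alpha)/2 = 0.25.
t1 = p^e1 * q^e2 = 0.15^0.75 * 0.05^0.25 = 0.113975.
t2 = (1-p)^e1 * (1-q)^e2 = 0.85^0.75 * 0.95^0.25 = 0.873967.
4/(1-alpha^2) = 5.333333.
D = 5.333333*(1 - 0.113975 - 0.873967) = 0.0643

0.0643


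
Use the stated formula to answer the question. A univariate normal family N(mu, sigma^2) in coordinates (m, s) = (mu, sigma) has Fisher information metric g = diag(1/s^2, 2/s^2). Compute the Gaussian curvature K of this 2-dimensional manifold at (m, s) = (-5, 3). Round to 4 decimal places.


The metric has the form g = (A dm^2 + B ds^2)/s^2 with A = 1, B = 2.
Substitute u = sqrt(A/B)*m: g = B*(du^2 + ds^2)/s^2, i.e. B times the
Poincare upper half-plane metric, which has constant Gaussian curvature -1.
Scaling a 2D metric by a constant c divides the Gaussian curvature by c,
so K = -1/B = -1/(2) = -0.5000 everywhere (the point (m, s) = (-5, 3) is irrelevant:
the curvature is constant).
The requested Gaussian curvature is K = -0.5000.

-0.5000


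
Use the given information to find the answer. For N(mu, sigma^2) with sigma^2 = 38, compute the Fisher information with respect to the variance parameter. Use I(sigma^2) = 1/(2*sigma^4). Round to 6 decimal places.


Fisher information for variance: I(sigma^2) = 1/(2*sigma^4).
sigma^2 = 38, so sigma^4 = 1444.
I = 1/(2*1444) = 1/2888 = 0.000346

0.000346


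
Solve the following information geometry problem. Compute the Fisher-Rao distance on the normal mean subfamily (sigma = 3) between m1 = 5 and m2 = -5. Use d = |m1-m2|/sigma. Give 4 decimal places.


On the fixed-variance normal subfamily, geodesic distance = |m1-m2|/sigma.
|5 - -5| = 10.
sigma = 3.
d = 10/3 = 3.3333

3.3333


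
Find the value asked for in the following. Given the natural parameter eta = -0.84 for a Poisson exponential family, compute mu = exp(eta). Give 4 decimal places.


Expectation parameter for Poisson exponential family:
mu = exp(eta).
eta = -0.84.
mu = exp(-0.84) = 0.4317

0.4317


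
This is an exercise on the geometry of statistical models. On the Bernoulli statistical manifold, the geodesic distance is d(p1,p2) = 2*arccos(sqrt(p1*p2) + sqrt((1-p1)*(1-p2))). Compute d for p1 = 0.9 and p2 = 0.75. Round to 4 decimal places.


Geodesic distance on Bernoulli manifold:
d(p1,p2) = 2*arccos(sqrt(p1*p2) + sqrt((1-p1)*(1-p2))).
sqrt(p1*p2) = sqrt(0.9*0.75) = 0.821584.
sqrt((1-p1)*(1-p2)) = sqrt(0.1*0.25) = 0.158114.
arg = 0.821584 + 0.158114 = 0.979698.
d = 2*arccos(0.979698) = 0.4037

0.4037


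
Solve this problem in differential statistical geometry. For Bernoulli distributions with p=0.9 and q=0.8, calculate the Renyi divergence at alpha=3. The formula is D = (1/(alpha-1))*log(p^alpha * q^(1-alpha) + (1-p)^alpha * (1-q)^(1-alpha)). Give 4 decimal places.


Renyi divergence of order alpha between Bernoulli distributions:
D = (1/(alpha-1))*log(p^alpha * q^(1-alpha) + (1-p)^alpha * (1-q)^(1-alpha)).
alpha = 3, p = 0.9, q = 0.8.
p^alpha * q^(1-alpha) = 0.9^3 * 0.8^-2 = 1.139063.
(1-p)^alpha * (1-q)^(1-alpha) = 0.1^3 * 0.2^-2 = 0.025.
sum = 1.139063 + 0.025 = 1.164062.
D = (1/2)*log(1.164062) = 0.0760

0.0760


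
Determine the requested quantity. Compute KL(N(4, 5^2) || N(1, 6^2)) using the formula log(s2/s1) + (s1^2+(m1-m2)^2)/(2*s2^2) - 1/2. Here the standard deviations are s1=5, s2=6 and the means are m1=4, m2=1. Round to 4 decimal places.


KL divergence between normal distributions:
KL = log(s2/s1) + (s1^2 + (m1-m2)^2)/(2*s2^2) - 1/2.
log(6/5) = 0.182322.
(5^2 + (4-1)^2)/(2*6^2) = (25 + 9)/72 = 0.472222.
KL = 0.182322 + 0.472222 - 0.5 = 0.1545

0.1545


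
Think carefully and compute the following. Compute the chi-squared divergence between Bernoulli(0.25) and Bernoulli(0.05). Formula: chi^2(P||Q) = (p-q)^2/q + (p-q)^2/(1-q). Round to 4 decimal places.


Chi-squared divergence between Bernoulli distributions:
chi^2 = (p-q)^2/q + (p-q)^2/(1-q).
p = 0.25, q = 0.05, p-q = 0.2.
(p-q)^2 = 0.04.
term1 = 0.04/0.05 = 0.8.
term2 = 0.04/0.95 = 0.042105.
chi^2 = 0.8 + 0.042105 = 0.8421

0.8421


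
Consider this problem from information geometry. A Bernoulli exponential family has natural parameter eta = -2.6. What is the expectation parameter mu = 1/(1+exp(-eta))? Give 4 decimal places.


Dual coordinate (expectation parameter) for Bernoulli:
mu = 1/(1+exp(-eta)).
eta = -2.6.
exp(-eta) = exp(2.6) = 13.463738.
mu = 1/(1+13.463738) = 0.0691

0.0691


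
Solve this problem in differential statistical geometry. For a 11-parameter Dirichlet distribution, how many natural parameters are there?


Exponential family dimension calculation:
Dirichlet with 11 components has 11 natural parameters.

11


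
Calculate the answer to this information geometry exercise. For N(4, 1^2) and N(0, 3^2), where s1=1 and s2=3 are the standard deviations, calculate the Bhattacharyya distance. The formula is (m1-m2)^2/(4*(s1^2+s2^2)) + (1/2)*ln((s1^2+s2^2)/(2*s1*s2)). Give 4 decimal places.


Bhattacharyya distance between two Gaussians:
DB = (m1-m2)^2/(4*(s1^2+s2^2)) + (1/2)*ln((s1^2+s2^2)/(2*s1*s2)).
(m1-m2)^2 = (4)^2 = 16.
s1^2+s2^2 = 1 + 9 = 10.
term1 = 16/40 = 0.4.
term2 = 0.5*ln(10/6.0) = 0.255413.
DB = 0.4 + 0.255413 = 0.6554

0.6554


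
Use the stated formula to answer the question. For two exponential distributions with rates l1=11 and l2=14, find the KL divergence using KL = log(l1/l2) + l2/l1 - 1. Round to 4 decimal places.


KL divergence for exponential family:
KL = log(l1/l2) + l2/l1 - 1.
log(11/14) = -0.241162.
14/11 = 1.272727.
KL = -0.241162 + 1.272727 - 1 = 0.0316

0.0316


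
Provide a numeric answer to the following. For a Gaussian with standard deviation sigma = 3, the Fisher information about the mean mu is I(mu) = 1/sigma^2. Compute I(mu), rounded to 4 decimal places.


The Fisher information for the mean of a normal distribution is I(mu) = 1/sigma^2.
sigma = 3, so sigma^2 = 9.
I(mu) = 1/9 = 0.1111

0.1111


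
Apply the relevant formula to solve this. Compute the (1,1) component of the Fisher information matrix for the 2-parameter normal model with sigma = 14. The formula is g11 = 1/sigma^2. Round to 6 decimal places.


For the 2-parameter normal family, the Fisher metric has:
  g11 = 1/sigma^2, g22 = 2/sigma^2.
sigma = 14, sigma^2 = 196.
g11 = 0.005102

0.005102


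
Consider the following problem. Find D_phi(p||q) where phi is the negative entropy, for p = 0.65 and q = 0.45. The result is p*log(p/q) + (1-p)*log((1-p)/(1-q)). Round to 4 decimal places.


Bregman divergence with negative entropy generator:
D = p*log(p/q) + (1-p)*log((1-p)/(1-q)).
p = 0.65, q = 0.45.
p*log(p/q) = 0.65*log(0.65/0.45) = 0.239021.
(1-p)*log((1-p)/(1-q)) = 0.35*log(0.35/0.55) = -0.158195.
D = 0.239021 + -0.158195 = 0.0808

0.0808


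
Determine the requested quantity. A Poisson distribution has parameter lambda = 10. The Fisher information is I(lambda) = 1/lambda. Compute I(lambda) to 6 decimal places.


Fisher information for Poisson: I(lambda) = 1/lambda.
lambda = 10.
I(lambda) = 1/10 = 0.100000

0.100000


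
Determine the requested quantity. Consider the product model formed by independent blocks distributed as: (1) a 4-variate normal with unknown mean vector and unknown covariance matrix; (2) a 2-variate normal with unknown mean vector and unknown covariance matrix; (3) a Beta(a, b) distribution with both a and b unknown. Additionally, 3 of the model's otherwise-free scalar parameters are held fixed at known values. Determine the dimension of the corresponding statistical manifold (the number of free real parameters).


The dimension of a statistical manifold equals the number of free
(independent) real parameters of the model. For a product of independent
blocks the parameter counts add.
- 4-variate normal: 4 (mean) + 4*5/2 = 10 (symmetric covariance) = 14.
- 2-variate normal: 2 (mean) + 2*3/2 = 3 (symmetric covariance) = 5.
- Beta (a, b): 2.
Total = 14 + 5 + 2 = 21.
3 parameter(s) fixed at known values: 21 - 3 = 18.
Dimension = 18

18


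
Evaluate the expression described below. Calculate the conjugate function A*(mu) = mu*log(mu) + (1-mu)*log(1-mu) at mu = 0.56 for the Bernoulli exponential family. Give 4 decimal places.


Legendre transform for Bernoulli:
A*(mu) = mu*log(mu) + (1-mu)*log(1-mu).
mu = 0.56, 1-mu = 0.44.
mu*log(mu) = 0.56*log(0.56) = -0.324698.
(1-mu)*log(1-mu) = 0.44*log(0.44) = -0.361231.
A* = -0.324698 + -0.361231 = -0.6859

-0.6859


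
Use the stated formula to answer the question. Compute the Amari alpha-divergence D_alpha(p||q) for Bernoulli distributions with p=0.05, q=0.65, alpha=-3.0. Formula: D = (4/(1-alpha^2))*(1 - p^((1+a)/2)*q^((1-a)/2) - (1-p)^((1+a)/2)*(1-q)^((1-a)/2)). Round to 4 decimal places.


Amari alpha-divergence:
D = (4/(1-alpha^2))*(1 - p^((1+a)/2)*q^((1-a)/2) - (1-p)^((1+a)/2)*(1-q)^((1-a)/2)).
alpha = -3.0, p = 0.05, q = 0.65.
e1 = (1+alpha)/2 = -1.0, e2 = (1-alpha)/2 = 2.0.
t1 = p^e1 * q^e2 = 0.05^-1.0 * 0.65^2.0 = 8.45.
t2 = (1-p)^e1 * (1-q)^e2 = 0.95^-1.0 * 0.35^2.0 = 0.128947.
4/(1-alpha^2) = -0.5.
D = -0.5*(1 - 8.45 - 0.128947) = 3.7895

3.7895


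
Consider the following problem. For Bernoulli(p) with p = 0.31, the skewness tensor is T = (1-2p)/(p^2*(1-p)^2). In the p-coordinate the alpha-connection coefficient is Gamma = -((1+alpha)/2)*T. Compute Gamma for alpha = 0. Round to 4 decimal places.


Skewness (Amari-Chentsov) tensor: T = (1-2p)/(p^2*(1-p)^2).
p = 0.31, 1-2p = 0.38, p^2 = 0.0961, (1-p)^2 = 0.4761.
T = 0.38/(0.0961 * 0.4761) = 8.305428.
In the p-coordinate, Gamma^(alpha) = Gamma^(0) - (alpha/2)*T with Gamma^(0) = (1/2)*g'(p) = -T/2,
so Gamma^(alpha) = -((1+alpha)/2)*T.
alpha = 0, -(1+alpha)/2 = -0.5.
Gamma = -0.5 * 8.305428 = -4.1527

-4.1527


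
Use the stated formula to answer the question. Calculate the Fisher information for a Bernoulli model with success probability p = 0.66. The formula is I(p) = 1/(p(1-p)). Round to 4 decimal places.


For Bernoulli(p), Fisher information is I(p) = 1/(p*(1-p)).
p = 0.66, 1-p = 0.34.
p*(1-p) = 0.2244.
I(p) = 1/0.2244 = 4.4563

4.4563


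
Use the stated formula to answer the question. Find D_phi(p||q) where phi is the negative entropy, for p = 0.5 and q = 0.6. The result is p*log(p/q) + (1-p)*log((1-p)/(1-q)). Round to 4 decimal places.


Bregman divergence with negative entropy generator:
D = p*log(p/q) + (1-p)*log((1-p)/(1-q)).
p = 0.5, q = 0.6.
p*log(p/q) = 0.5*log(0.5/0.6) = -0.091161.
(1-p)*log((1-p)/(1-q)) = 0.5*log(0.5/0.4) = 0.111572.
D = -0.091161 + 0.111572 = 0.0204

0.0204


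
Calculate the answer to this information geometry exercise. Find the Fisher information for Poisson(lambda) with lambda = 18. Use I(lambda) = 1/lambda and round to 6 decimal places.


Fisher information for Poisson: I(lambda) = 1/lambda.
lambda = 18.
I(lambda) = 1/18 = 0.055556

0.055556


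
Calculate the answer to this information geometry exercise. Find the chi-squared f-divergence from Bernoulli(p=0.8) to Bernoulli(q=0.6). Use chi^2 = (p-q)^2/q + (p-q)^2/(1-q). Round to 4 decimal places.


Chi-squared divergence between Bernoulli distributions:
chi^2 = (p-q)^2/q + (p-q)^2/(1-q).
p = 0.8, q = 0.6, p-q = 0.2.
(p-q)^2 = 0.04.
term1 = 0.04/0.6 = 0.066667.
term2 = 0.04/0.4 = 0.1.
chi^2 = 0.066667 + 0.1 = 0.1667

0.1667


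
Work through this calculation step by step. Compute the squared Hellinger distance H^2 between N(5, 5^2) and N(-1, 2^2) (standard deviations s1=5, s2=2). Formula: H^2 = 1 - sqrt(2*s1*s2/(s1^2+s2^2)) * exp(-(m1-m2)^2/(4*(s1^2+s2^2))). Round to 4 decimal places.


Squared Hellinger distance for Gaussians:
H^2 = 1 - sqrt(2*s1*s2/(s1^2+s2^2)) * exp(-(m1-m2)^2/(4*(s1^2+s2^2))).
s1^2 = 25, s2^2 = 4, s1^2+s2^2 = 29.
sqrt(2*5*2/(29)) = 0.830455.
(m1-m2)^2 = (6)^2 = 36.
exp(-36/(4*29)) = exp(-0.310345) = 0.733194.
H^2 = 1 - 0.830455*0.733194 = 0.3911

0.3911
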